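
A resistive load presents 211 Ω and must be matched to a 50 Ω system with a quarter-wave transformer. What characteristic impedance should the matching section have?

Z_qwt ≈ 103 Ω

Z_qwt = √(Z_0·R_L) = √(50 × 211) = √10550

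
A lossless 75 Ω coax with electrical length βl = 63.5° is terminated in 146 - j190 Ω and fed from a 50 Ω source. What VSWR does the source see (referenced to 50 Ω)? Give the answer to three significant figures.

VSWR ≈ 3.93

tan(βl) = 2.01
Z_in = Z_0·(Z_L + jZ_0·tanβl)/(Z_0 + jZ_L·tanβl) = 14 − j15.5 Ω
Γ_s = (Z_in − Z_s)/(Z_in + Z_s) = (-36 − j15.5)/(64 − j15.5), |Γ_s| = 0.594
VSWR = (1 + |Γ_s|)/(1 − |Γ_s|)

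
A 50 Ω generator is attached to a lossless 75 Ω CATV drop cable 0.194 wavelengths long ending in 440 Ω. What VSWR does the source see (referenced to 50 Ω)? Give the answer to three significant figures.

VSWR ≈ 4.51

βl = 2π × 0.194 = 69.8°
tan(βl) = 2.72
Z_in = Z_0·(Z_L + jZ_0·tanβl)/(Z_0 + jZ_L·tanβl) = 14.5 − j26.6 Ω
Γ_s = (Z_in − Z_s)/(Z_in + Z_s) = (-35.5 − j26.6)/(64.5 − j26.6), |Γ_s| = 0.637
VSWR = (1 + |Γ_s|)/(1 − |Γ_s|)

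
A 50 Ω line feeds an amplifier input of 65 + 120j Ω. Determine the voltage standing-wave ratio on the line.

VSWR ≈ 6.34

Γ = (Z_L − Z_0)/(Z_L + Z_0) = (15 + j120)/(115 + j120)
|Γ| = 121/166 = 0.728
VSWR = (1 + |Γ|)/(1 − |Γ|) = 1.73/0.272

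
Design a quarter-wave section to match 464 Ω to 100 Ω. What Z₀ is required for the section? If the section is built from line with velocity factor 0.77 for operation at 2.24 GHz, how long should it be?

Z_qwt ≈ 215 Ω; length ≈ 2.58 cm

Z_qwt = √(Z_0·R_L) = √(100 × 464) = √46400
λ = 0.77·c/f = 0.103 m, so l = λ/4 = 0.0258 m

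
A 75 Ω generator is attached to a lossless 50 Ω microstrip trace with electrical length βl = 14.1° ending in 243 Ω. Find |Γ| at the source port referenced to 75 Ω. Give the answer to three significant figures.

|Γ| ≈ 0.555

tan(βl) = 0.251
Z_in = Z_0·(Z_L + jZ_0·tanβl)/(Z_0 + jZ_L·tanβl) = 104 − j114 Ω
Γ_s = (Z_in − Z_s)/(Z_in + Z_s) = (28.7 − j114)/(179 − j114), |Γ_s| = 0.555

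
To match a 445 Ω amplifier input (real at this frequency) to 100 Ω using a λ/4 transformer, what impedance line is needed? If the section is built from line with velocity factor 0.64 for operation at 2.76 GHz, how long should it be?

Z_qwt ≈ 211 Ω; length ≈ 1.74 cm

Z_qwt = √(Z_0·R_L) = √(100 × 445) = √44500
λ = 0.64·c/f = 0.0696 m, so l = λ/4 = 0.0174 m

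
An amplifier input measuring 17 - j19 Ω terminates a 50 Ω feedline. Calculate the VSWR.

Γ = (Z_L − Z_0)/(Z_L + Z_0) = (-33 − j19)/(67 − j19)
|Γ| = 38.1/69.6 = 0.547
VSWR = (1 + |Γ|)/(1 − |Γ|) = 1.55/0.453

VSWR ≈ 3.41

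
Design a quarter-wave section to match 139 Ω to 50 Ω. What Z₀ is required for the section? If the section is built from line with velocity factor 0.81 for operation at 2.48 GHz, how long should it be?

Z_qwt = √(Z_0·R_L) = √(50 × 139) = √6950
λ = 0.81·c/f = 0.098 m, so l = λ/4 = 0.0245 m

Z_qwt ≈ 83.4 Ω; length ≈ 2.45 cm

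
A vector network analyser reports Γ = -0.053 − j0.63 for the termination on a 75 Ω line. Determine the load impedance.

Z_L ≈ 29.9 − j62.8 Ω

Z_L = Z_0·(1 + Γ)/(1 − Γ) = 75·(0.947 − j0.63)/(1.05 + j0.63)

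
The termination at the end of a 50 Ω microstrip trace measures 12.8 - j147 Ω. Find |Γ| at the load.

|Γ| ≈ 0.949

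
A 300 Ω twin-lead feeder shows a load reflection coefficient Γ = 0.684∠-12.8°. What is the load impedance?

Z_L = Z_0·(1 + Γ)/(1 − Γ) = 300·(1.67 − j0.152)/(0.333 + j0.152)

Z_L ≈ 1190 − j679 Ω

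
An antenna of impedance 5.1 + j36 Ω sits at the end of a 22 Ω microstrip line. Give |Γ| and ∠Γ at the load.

Γ ≈ 0.883 ∠ 62.1°

Γ = (Z_L − Z_0)/(Z_L + Z_0) = (-16.9 + j36)/(27.1 + j36)
|Γ| = 39.8/45.1 = 0.883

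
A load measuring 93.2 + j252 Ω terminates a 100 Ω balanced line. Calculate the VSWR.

VSWR ≈ 8.7

Γ = (Z_L − Z_0)/(Z_L + Z_0) = (-6.8 + j252)/(193.2 + j252)
|Γ| = 252/318 = 0.794
VSWR = (1 + |Γ|)/(1 − |Γ|) = 1.79/0.206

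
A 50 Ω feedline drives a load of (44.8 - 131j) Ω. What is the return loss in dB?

RL ≈ 1.82 dB

Γ = (-5.2 − j131)/(94.8 − j131), |Γ| = 0.811
RL = −20·log₁₀|Γ| = −20·log₁₀(0.811)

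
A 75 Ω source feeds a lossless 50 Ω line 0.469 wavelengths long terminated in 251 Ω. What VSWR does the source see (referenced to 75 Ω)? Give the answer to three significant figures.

βl = 2π × 0.469 = 169°
tan(βl) = -0.197
Z_in = Z_0·(Z_L + jZ_0·tanβl)/(Z_0 + jZ_L·tanβl) = 132 + j121 Ω
Γ_s = (Z_in − Z_s)/(Z_in + Z_s) = (56.6 + j121)/(207 + j121), |Γ_s| = 0.557
VSWR = (1 + |Γ_s|)/(1 − |Γ_s|)

VSWR ≈ 3.51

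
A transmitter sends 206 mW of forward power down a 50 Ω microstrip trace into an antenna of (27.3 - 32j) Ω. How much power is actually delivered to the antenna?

|Γ| = |(-22.7 − j32)/(77.3 − j32)| = 0.469
|Γ|² = 0.22
P_refl = |Γ|²·P_inc = 45.3 mW, P_del = (1 − |Γ|²)·P_inc = 161 mW

P_delivered ≈ 161 mW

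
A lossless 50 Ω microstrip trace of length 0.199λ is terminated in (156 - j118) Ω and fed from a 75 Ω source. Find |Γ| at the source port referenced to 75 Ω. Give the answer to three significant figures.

|Γ| ≈ 0.763

βl = 2π × 0.199 = 71.6°
tan(βl) = 3.01
Z_in = Z_0·(Z_L + jZ_0·tanβl)/(Z_0 + jZ_L·tanβl) = 10.2 − j7.79 Ω
Γ_s = (Z_in − Z_s)/(Z_in + Z_s) = (-64.8 − j7.79)/(85.2 − j7.79), |Γ_s| = 0.763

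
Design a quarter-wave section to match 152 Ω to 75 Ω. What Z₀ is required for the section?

Z_qwt ≈ 107 Ω

Z_qwt = √(Z_0·R_L) = √(75 × 152) = √11400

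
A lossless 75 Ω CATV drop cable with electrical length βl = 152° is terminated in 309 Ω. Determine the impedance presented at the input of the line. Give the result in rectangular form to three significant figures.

Z_in ≈ 68.4 + j110 Ω

tan(βl) = tan(152°) = -0.532
Z_in = Z_0·(Z_L + jZ_0·tanβl)/(Z_0 + jZ_L·tanβl)
     = 75·(309 − j39.9)/(75 − j164)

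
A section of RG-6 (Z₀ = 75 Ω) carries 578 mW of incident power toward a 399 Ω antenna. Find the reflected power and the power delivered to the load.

P_reflected ≈ 270 mW; P_delivered ≈ 308 mW

Γ = (399 − 75)/(399 + 75) = 0.684
|Γ|² = 0.467
P_refl = |Γ|²·P_inc = 270 mW, P_del = (1 − |Γ|²)·P_inc = 308 mW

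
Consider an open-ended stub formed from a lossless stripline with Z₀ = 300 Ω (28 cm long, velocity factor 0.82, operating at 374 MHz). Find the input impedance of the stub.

λ = v/f = 0.82·c / 374 MHz = 0.658 m
βl = 2π·l/λ = 2π × 0.426 = 153°
tan(βl) = -0.504
For an open-ended stub, Z_in = −jZ_0·cot(βl) = −jZ_0/tan(βl)

Z_in ≈ +j595 Ω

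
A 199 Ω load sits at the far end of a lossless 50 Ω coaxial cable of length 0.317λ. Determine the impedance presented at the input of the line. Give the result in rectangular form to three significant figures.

βl = 2π × 0.317 = 114°
tan(βl) = tan(114°) = -2.23
Z_in = Z_0·(Z_L + jZ_0·tanβl)/(Z_0 + jZ_L·tanβl)
     = 50·(199 − j112)/(50 − j444)

Z_in ≈ 14.9 + j20.7 Ω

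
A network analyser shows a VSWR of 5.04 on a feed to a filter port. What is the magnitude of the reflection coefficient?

|Γ| ≈ 0.669

|Γ| = (S − 1)/(S + 1) = (5.04 − 1)/(5.04 + 1) = 4.04/6.04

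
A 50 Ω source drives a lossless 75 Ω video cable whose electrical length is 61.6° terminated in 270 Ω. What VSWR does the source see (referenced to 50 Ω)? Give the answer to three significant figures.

VSWR ≈ 3.12

tan(βl) = 1.85
Z_in = Z_0·(Z_L + jZ_0·tanβl)/(Z_0 + jZ_L·tanβl) = 26.3 − j36.6 Ω
Γ_s = (Z_in − Z_s)/(Z_in + Z_s) = (-23.7 − j36.6)/(76.3 − j36.6), |Γ_s| = 0.515
VSWR = (1 + |Γ_s|)/(1 − |Γ_s|)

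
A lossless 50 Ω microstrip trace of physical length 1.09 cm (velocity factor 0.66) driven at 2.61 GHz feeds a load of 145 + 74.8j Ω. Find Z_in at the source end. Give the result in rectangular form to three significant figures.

Z_in ≈ 26.4 − j45.9 Ω

λ = v/f = 0.66·c / 2.61 GHz = 0.0759 m
βl = 2π·l/λ = 2π × 0.144 = 51.7°
tan(βl) = tan(51.7°) = 1.27
Z_in = Z_0·(Z_L + jZ_0·tanβl)/(Z_0 + jZ_L·tanβl)
     = 50·(145 + j138)/(-44.8 + j184)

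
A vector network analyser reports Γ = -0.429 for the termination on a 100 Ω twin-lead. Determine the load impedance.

Z_L ≈ 40 Ω

Z_L = Z_0·(1 + Γ)/(1 − Γ) = 100·(0.571)/(1.43)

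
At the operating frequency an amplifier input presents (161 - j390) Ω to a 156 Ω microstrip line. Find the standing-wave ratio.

Γ = (Z_L − Z_0)/(Z_L + Z_0) = (5 − j390)/(317 − j390)
|Γ| = 390/503 = 0.776
VSWR = (1 + |Γ|)/(1 − |Γ|) = 1.78/0.224

VSWR ≈ 7.93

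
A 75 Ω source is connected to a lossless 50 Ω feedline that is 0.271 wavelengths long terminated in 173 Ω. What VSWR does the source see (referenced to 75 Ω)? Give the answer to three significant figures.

VSWR ≈ 5.14

βl = 2π × 0.271 = 97.6°
tan(βl) = -7.53
Z_in = Z_0·(Z_L + jZ_0·tanβl)/(Z_0 + jZ_L·tanβl) = 14.7 + j6.07 Ω
Γ_s = (Z_in − Z_s)/(Z_in + Z_s) = (-60.3 + j6.07)/(89.7 + j6.07), |Γ_s| = 0.674
VSWR = (1 + |Γ_s|)/(1 − |Γ_s|)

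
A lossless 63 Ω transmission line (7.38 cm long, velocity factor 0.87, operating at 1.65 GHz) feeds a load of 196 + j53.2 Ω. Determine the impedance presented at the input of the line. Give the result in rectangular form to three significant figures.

Z_in ≈ 112 + j96.6 Ω

λ = v/f = 0.87·c / 1.65 GHz = 0.158 m
βl = 2π·l/λ = 2π × 0.467 = 168°
tan(βl) = tan(168°) = -0.213
Z_in = Z_0·(Z_L + jZ_0·tanβl)/(Z_0 + jZ_L·tanβl)
     = 63·(196 + j39.8)/(74.3 − j41.8)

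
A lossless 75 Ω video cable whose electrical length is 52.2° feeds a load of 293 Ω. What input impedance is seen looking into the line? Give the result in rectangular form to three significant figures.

Z_in ≈ 29.6 − j52.3 Ω

tan(βl) = tan(52.2°) = 1.29
Z_in = Z_0·(Z_L + jZ_0·tanβl)/(Z_0 + jZ_L·tanβl)
     = 75·(293 + j96.7)/(75 + j378)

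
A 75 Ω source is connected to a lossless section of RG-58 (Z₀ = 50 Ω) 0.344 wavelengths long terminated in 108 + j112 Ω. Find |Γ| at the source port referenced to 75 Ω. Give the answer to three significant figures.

|Γ| ≈ 0.738

βl = 2π × 0.344 = 124°
tan(βl) = -1.49
Z_in = Z_0·(Z_L + jZ_0·tanβl)/(Z_0 + jZ_L·tanβl) = 11.9 + j17.5 Ω
Γ_s = (Z_in − Z_s)/(Z_in + Z_s) = (-63.1 + j17.5)/(86.9 + j17.5), |Γ_s| = 0.738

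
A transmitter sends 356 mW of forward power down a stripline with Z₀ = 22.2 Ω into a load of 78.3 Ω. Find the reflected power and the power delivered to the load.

P_reflected ≈ 111 mW; P_delivered ≈ 245 mW

Γ = (78.3 − 22.2)/(78.3 + 22.2) = 0.558
|Γ|² = 0.312
P_refl = |Γ|²·P_inc = 111 mW, P_del = (1 − |Γ|²)·P_inc = 245 mW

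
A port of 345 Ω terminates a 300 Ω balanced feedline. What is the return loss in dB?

RL ≈ 23.1 dB

Γ = (345 − 300)/(345 + 300) = 0.0698
RL = −20·log₁₀|Γ| = −20·log₁₀(0.0698)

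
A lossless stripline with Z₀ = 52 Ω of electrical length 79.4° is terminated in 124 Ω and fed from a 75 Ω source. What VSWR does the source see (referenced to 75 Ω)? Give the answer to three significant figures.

tan(βl) = 5.34
Z_in = Z_0·(Z_L + jZ_0·tanβl)/(Z_0 + jZ_L·tanβl) = 22.4 − j7.97 Ω
Γ_s = (Z_in − Z_s)/(Z_in + Z_s) = (-52.6 − j7.97)/(97.4 − j7.97), |Γ_s| = 0.544
VSWR = (1 + |Γ_s|)/(1 − |Γ_s|)

VSWR ≈ 3.38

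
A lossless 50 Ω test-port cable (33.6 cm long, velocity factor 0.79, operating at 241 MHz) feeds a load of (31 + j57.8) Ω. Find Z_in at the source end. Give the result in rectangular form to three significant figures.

Z_in ≈ 12.1 − j2.75 Ω

λ = v/f = 0.79·c / 241 MHz = 0.983 m
βl = 2π·l/λ = 2π × 0.342 = 123°
tan(βl) = tan(123°) = -1.54
Z_in = Z_0·(Z_L + jZ_0·tanβl)/(Z_0 + jZ_L·tanβl)
     = 50·(31 − j19.2)/(139 − j47.7)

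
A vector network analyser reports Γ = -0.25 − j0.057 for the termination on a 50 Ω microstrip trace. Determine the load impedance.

Z_L ≈ 29.8 − j3.64 Ω

Z_L = Z_0·(1 + Γ)/(1 − Γ) = 50·(0.75 − j0.057)/(1.25 + j0.057)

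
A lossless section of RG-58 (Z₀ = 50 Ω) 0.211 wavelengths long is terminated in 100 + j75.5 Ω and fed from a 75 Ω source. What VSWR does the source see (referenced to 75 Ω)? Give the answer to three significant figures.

βl = 2π × 0.211 = 76°
tan(βl) = 4
Z_in = Z_0·(Z_L + jZ_0·tanβl)/(Z_0 + jZ_L·tanβl) = 19 − j24.5 Ω
Γ_s = (Z_in − Z_s)/(Z_in + Z_s) = (-56 − j24.5)/(94 − j24.5), |Γ_s| = 0.629
VSWR = (1 + |Γ_s|)/(1 − |Γ_s|)

VSWR ≈ 4.39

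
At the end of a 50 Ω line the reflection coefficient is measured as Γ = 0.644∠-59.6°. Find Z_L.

Z_L = Z_0·(1 + Γ)/(1 − Γ) = 50·(1.33 − j0.555)/(0.674 + j0.555)

Z_L ≈ 38.4 − j72.8 Ω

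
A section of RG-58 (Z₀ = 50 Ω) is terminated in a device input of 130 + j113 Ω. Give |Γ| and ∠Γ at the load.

Γ ≈ 0.651 ∠ 22.6°

Γ = (Z_L − Z_0)/(Z_L + Z_0) = (80 + j113)/(180 + j113)
|Γ| = 138/213 = 0.651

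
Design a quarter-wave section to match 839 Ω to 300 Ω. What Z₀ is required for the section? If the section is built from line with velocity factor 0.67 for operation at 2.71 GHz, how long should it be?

Z_qwt ≈ 502 Ω; length ≈ 1.85 cm

Z_qwt = √(Z_0·R_L) = √(300 × 839) = √251700
λ = 0.67·c/f = 0.0742 m, so l = λ/4 = 0.0185 m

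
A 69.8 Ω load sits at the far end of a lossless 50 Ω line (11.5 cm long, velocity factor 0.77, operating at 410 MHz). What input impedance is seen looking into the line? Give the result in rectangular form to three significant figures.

Z_in ≈ 37.3 − j6.91 Ω

λ = v/f = 0.77·c / 410 MHz = 0.563 m
βl = 2π·l/λ = 2π × 0.204 = 73.5°
tan(βl) = tan(73.5°) = 3.37
Z_in = Z_0·(Z_L + jZ_0·tanβl)/(Z_0 + jZ_L·tanβl)
     = 50·(69.8 + j169)/(50 + j235)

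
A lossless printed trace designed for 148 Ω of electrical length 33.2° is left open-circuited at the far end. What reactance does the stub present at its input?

X_in ≈ -226 Ω (capacitive)

tan(βl) = 0.654
For an open-circuited stub, Z_in = −jZ_0·cot(βl) = −jZ_0/tan(βl)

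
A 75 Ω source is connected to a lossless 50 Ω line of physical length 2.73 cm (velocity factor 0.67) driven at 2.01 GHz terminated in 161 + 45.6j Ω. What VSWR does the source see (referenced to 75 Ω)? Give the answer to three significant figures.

VSWR ≈ 5.25

λ = v/f = 0.67·c / 2.01 GHz = 0.1 m
βl = 2π·l/λ = 2π × 0.273 = 98.3°
tan(βl) = -6.87
Z_in = Z_0·(Z_L + jZ_0·tanβl)/(Z_0 + jZ_L·tanβl) = 14.3 + j2.58 Ω
Γ_s = (Z_in − Z_s)/(Z_in + Z_s) = (-60.7 + j2.58)/(89.3 + j2.58), |Γ_s| = 0.68
VSWR = (1 + |Γ_s|)/(1 − |Γ_s|)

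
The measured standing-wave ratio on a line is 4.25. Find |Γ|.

|Γ| = (S − 1)/(S + 1) = (4.25 − 1)/(4.25 + 1) = 3.25/5.25

|Γ| ≈ 0.619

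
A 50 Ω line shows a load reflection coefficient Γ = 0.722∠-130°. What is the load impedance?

Z_L ≈ 9.77 − j22.6 Ω

Z_L = Z_0·(1 + Γ)/(1 − Γ) = 50·(0.536 − j0.553)/(1.46 + j0.553)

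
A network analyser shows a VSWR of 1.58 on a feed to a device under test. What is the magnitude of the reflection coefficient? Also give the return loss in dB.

|Γ| = (S − 1)/(S + 1) = (1.58 − 1)/(1.58 + 1) = 0.58/2.58
RL = −20·log₁₀|Γ| = −20·log₁₀(0.225)

|Γ| ≈ 0.225; return loss ≈ 13 dB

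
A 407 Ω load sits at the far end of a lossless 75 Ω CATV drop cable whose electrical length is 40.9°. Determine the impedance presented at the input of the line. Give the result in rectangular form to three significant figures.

tan(βl) = tan(40.9°) = 0.866
Z_in = Z_0·(Z_L + jZ_0·tanβl)/(Z_0 + jZ_L·tanβl)
     = 75·(407 + j65)/(75 + j353)

Z_in ≈ 30.8 − j80 Ω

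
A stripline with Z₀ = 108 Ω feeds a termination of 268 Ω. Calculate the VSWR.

Γ = (268 − 108)/(268 + 108) = 0.426
VSWR = (1 + 0.426)/(1 − 0.426)

VSWR ≈ 2.48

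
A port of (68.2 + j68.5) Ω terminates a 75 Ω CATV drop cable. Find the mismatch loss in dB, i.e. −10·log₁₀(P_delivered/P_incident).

Γ = (-6.8 + j68.5)/(143.2 + j68.5), |Γ| = 0.434
|Γ|² = 0.188, so P_del/P_inc = 1 − |Γ|² = 0.812
ML = −10·log₁₀(1 − |Γ|²)

mismatch loss ≈ 0.905 dB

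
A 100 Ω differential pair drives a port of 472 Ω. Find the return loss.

RL ≈ 3.74 dB

Γ = (472 − 100)/(472 + 100) = 0.65
RL = −20·log₁₀|Γ| = −20·log₁₀(0.65)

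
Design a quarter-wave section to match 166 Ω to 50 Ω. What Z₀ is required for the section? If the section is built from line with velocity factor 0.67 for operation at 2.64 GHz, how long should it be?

Z_qwt ≈ 91.1 Ω; length ≈ 1.9 cm

Z_qwt = √(Z_0·R_L) = √(50 × 166) = √8300
λ = 0.67·c/f = 0.0761 m, so l = λ/4 = 0.019 m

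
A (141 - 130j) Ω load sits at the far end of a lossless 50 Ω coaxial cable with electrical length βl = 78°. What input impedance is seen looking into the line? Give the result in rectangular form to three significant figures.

Z_in ≈ 9.29 − j1.36 Ω

tan(βl) = tan(78°) = 4.7
Z_in = Z_0·(Z_L + jZ_0·tanβl)/(Z_0 + jZ_L·tanβl)
     = 50·(141 + j105)/(662 + j663)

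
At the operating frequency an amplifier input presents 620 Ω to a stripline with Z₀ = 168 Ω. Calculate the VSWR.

VSWR ≈ 3.69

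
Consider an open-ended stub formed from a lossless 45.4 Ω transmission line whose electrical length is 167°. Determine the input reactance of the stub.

X_in ≈ 197 Ω (inductive)

tan(βl) = -0.231
For an open-ended stub, Z_in = −jZ_0·cot(βl) = −jZ_0/tan(βl)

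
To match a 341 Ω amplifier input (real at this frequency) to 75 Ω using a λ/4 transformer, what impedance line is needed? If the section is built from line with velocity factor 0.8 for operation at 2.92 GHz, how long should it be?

Z_qwt = √(Z_0·R_L) = √(75 × 341) = √25580
λ = 0.8·c/f = 0.0822 m, so l = λ/4 = 0.0205 m

Z_qwt ≈ 160 Ω; length ≈ 2.05 cm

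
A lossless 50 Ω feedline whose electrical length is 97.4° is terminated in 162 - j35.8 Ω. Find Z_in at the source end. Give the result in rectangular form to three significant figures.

Z_in ≈ 15.2 + j9.24 Ω

tan(βl) = tan(97.4°) = -7.7
Z_in = Z_0·(Z_L + jZ_0·tanβl)/(Z_0 + jZ_L·tanβl)
     = 50·(162 − j421)/(-226 − j1250)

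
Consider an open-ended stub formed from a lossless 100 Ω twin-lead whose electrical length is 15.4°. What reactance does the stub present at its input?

X_in ≈ -363 Ω (capacitive)

tan(βl) = 0.275
For an open-ended stub, Z_in = −jZ_0·cot(βl) = −jZ_0/tan(βl)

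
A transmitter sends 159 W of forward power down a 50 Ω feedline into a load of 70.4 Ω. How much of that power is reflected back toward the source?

P_reflected ≈ 4.56 W

Γ = (70.4 − 50)/(70.4 + 50) = 0.169
|Γ|² = 0.0287
P_refl = |Γ|²·P_inc = 4.56 W, P_del = (1 − |Γ|²)·P_inc = 154 W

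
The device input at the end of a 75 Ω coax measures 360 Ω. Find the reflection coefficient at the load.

Γ = 0.655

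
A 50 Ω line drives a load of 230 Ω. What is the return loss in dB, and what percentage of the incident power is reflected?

RL ≈ 3.84 dB; 41.3% of incident power reflected

Γ = (230 − 50)/(230 + 50) = 0.643
RL = −20·log₁₀(0.643) = 3.84 dB
P_refl/P_inc = |Γ|² = 0.413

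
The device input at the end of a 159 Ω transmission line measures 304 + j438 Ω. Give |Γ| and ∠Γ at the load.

Γ = (Z_L − Z_0)/(Z_L + Z_0) = (145 + j438)/(463 + j438)
|Γ| = 461/637 = 0.724

Γ ≈ 0.724 ∠ 28.3°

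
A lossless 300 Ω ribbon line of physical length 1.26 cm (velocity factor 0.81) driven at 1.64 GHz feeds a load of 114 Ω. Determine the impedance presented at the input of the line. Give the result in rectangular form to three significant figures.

Z_in ≈ 147 + j145 Ω

λ = v/f = 0.81·c / 1.64 GHz = 0.148 m
βl = 2π·l/λ = 2π × 0.085 = 30.6°
tan(βl) = tan(30.6°) = 0.592
Z_in = Z_0·(Z_L + jZ_0·tanβl)/(Z_0 + jZ_L·tanβl)
     = 300·(114 + j178)/(300 + j67.5)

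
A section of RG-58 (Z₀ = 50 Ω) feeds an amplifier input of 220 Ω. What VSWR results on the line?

VSWR ≈ 4.4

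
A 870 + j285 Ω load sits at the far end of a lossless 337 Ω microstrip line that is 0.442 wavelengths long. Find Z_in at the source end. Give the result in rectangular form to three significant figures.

βl = 2π × 0.442 = 159°
tan(βl) = tan(159°) = -0.381
Z_in = Z_0·(Z_L + jZ_0·tanβl)/(Z_0 + jZ_L·tanβl)
     = 337·(870 + j156)/(446 − j332)

Z_in ≈ 367 + j391 Ω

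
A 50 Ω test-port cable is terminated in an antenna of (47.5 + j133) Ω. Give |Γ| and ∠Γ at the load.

Γ ≈ 0.807 ∠ 37.3°

Γ = (Z_L − Z_0)/(Z_L + Z_0) = (-2.5 + j133)/(97.5 + j133)
|Γ| = 133/165 = 0.807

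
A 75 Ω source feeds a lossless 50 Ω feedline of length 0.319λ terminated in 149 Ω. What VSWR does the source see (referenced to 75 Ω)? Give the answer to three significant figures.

βl = 2π × 0.319 = 115°
tan(βl) = -2.16
Z_in = Z_0·(Z_L + jZ_0·tanβl)/(Z_0 + jZ_L·tanβl) = 19.9 + j20.1 Ω
Γ_s = (Z_in − Z_s)/(Z_in + Z_s) = (-55.1 + j20.1)/(94.9 + j20.1), |Γ_s| = 0.605
VSWR = (1 + |Γ_s|)/(1 − |Γ_s|)

VSWR ≈ 4.06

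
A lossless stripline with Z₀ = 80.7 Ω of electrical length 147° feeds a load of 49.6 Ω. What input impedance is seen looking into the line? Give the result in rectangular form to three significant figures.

Z_in ≈ 60.8 − j28.1 Ω

tan(βl) = tan(147°) = -0.649
Z_in = Z_0·(Z_L + jZ_0·tanβl)/(Z_0 + jZ_L·tanβl)
     = 80.7·(49.6 − j52.4)/(80.7 − j32.2)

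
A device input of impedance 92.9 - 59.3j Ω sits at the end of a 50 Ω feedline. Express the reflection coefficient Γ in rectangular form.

Γ ≈ 0.403 − j0.248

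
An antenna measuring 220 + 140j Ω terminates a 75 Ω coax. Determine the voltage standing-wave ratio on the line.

VSWR ≈ 4.23

Γ = (Z_L − Z_0)/(Z_L + Z_0) = (145 + j140)/(295 + j140)
|Γ| = 202/327 = 0.617
VSWR = (1 + |Γ|)/(1 − |Γ|) = 1.62/0.383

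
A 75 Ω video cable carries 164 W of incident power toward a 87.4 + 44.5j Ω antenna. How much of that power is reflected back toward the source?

|Γ| = |(12.4 + j44.5)/(162.4 + j44.5)| = 0.274
|Γ|² = 0.0753
P_refl = |Γ|²·P_inc = 12.3 W, P_del = (1 − |Γ|²)·P_inc = 152 W

P_reflected ≈ 12.3 W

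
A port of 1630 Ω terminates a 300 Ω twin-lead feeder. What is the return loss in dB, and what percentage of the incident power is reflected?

RL ≈ 3.23 dB; 47.5% of incident power reflected

Γ = (1630 − 300)/(1630 + 300) = 0.689
RL = −20·log₁₀(0.689) = 3.23 dB
P_refl/P_inc = |Γ|² = 0.475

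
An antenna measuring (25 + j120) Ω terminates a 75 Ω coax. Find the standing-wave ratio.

VSWR ≈ 10.9

Γ = (Z_L − Z_0)/(Z_L + Z_0) = (-50 + j120)/(100 + j120)
|Γ| = 130/156 = 0.832
VSWR = (1 + |Γ|)/(1 − |Γ|) = 1.83/0.168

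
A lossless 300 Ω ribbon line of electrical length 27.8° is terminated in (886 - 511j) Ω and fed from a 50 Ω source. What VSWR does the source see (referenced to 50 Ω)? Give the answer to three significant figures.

tan(βl) = 0.527
Z_in = Z_0·(Z_L + jZ_0·tanβl)/(Z_0 + jZ_L·tanβl) = 188 − j340 Ω
Γ_s = (Z_in − Z_s)/(Z_in + Z_s) = (138 − j340)/(238 − j340), |Γ_s| = 0.884
VSWR = (1 + |Γ_s|)/(1 − |Γ_s|)

VSWR ≈ 16.3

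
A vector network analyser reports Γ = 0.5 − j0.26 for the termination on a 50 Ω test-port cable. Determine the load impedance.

Z_L ≈ 107 − j81.9 Ω

Z_L = Z_0·(1 + Γ)/(1 − Γ) = 50·(1.5 − j0.26)/(0.5 + j0.26)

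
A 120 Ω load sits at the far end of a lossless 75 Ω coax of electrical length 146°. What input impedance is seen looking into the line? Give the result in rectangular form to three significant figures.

Z_in ≈ 80.7 + j36.5 Ω

tan(βl) = tan(146°) = -0.675
Z_in = Z_0·(Z_L + jZ_0·tanβl)/(Z_0 + jZ_L·tanβl)
     = 75·(120 − j50.6)/(75 − j80.9)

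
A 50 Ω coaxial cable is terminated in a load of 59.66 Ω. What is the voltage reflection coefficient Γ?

Γ = 0.0881

Γ = (Z_L − Z_0)/(Z_L + Z_0) = (59.66 − 50)/(59.66 + 50) = 9.66/109.7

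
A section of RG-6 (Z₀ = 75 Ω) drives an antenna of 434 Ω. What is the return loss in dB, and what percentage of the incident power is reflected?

RL ≈ 3.03 dB; 49.7% of incident power reflected

Γ = (434 − 75)/(434 + 75) = 0.705
RL = −20·log₁₀(0.705) = 3.03 dB
P_refl/P_inc = |Γ|² = 0.497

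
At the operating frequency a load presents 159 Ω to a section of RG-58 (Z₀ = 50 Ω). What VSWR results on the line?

VSWR ≈ 3.18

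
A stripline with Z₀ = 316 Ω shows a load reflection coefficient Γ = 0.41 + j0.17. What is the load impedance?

Z_L = Z_0·(1 + Γ)/(1 − Γ) = 316·(1.41 + j0.17)/(0.59 − j0.17)

Z_L ≈ 673 + j285 Ω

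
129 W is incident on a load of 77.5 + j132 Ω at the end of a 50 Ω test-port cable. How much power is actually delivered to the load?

P_delivered ≈ 59.4 W

|Γ| = |(27.5 + j132)/(127.5 + j132)| = 0.735
|Γ|² = 0.54
P_refl = |Γ|²·P_inc = 69.6 W, P_del = (1 − |Γ|²)·P_inc = 59.4 W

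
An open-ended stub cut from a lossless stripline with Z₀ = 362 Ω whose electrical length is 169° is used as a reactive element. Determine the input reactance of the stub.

X_in ≈ 1860 Ω (inductive)

tan(βl) = -0.194
For an open-ended stub, Z_in = −jZ_0·cot(βl) = −jZ_0/tan(βl)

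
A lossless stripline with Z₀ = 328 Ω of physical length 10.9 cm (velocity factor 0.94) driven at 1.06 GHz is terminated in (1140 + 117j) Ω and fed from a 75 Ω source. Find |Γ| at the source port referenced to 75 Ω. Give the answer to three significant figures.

λ = v/f = 0.94·c / 1.06 GHz = 0.266 m
βl = 2π·l/λ = 2π × 0.41 = 147°
tan(βl) = -0.637
Z_in = Z_0·(Z_L + jZ_0·tanβl)/(Z_0 + jZ_L·tanβl) = 250 + j376 Ω
Γ_s = (Z_in − Z_s)/(Z_in + Z_s) = (175 + j376)/(325 + j376), |Γ_s| = 0.835

|Γ| ≈ 0.835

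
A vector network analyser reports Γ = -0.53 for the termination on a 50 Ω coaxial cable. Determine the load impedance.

Z_L ≈ 15.4 Ω

Z_L = Z_0·(1 + Γ)/(1 − Γ) = 50·(0.47)/(1.53)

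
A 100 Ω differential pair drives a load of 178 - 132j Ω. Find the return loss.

RL ≈ 6.05 dB

Γ = (78 − j132)/(278 − j132), |Γ| = 0.498
RL = −20·log₁₀|Γ| = −20·log₁₀(0.498)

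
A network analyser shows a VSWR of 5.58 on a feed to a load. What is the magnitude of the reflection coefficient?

|Γ| ≈ 0.696

|Γ| = (S − 1)/(S + 1) = (5.58 − 1)/(5.58 + 1) = 4.58/6.58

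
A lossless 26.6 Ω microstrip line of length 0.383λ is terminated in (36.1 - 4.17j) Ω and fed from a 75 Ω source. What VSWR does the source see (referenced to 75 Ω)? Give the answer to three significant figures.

βl = 2π × 0.383 = 138°
tan(βl) = -0.904
Z_in = Z_0·(Z_L + jZ_0·tanβl)/(Z_0 + jZ_L·tanβl) = 29.3 + j8.95 Ω
Γ_s = (Z_in − Z_s)/(Z_in + Z_s) = (-45.7 + j8.95)/(104 + j8.95), |Γ_s| = 0.445
VSWR = (1 + |Γ_s|)/(1 − |Γ_s|)

VSWR ≈ 2.61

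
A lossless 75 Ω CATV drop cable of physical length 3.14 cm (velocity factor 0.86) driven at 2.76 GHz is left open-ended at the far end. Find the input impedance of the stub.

λ = v/f = 0.86·c / 2.76 GHz = 0.0935 m
βl = 2π·l/λ = 2π × 0.336 = 121°
tan(βl) = -1.67
For an open-ended stub, Z_in = −jZ_0·cot(βl) = −jZ_0/tan(βl)

Z_in ≈ +j44.9 Ω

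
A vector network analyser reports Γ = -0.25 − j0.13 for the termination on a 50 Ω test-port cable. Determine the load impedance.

Z_L ≈ 29.1 − j8.23 Ω

Z_L = Z_0·(1 + Γ)/(1 − Γ) = 50·(0.75 − j0.13)/(1.25 + j0.13)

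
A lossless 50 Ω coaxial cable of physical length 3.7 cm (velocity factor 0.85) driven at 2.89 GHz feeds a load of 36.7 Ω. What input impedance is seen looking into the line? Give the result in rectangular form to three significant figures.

Z_in ≈ 41.2 − j11 Ω

λ = v/f = 0.85·c / 2.89 GHz = 0.0882 m
βl = 2π·l/λ = 2π × 0.419 = 151°
tan(βl) = tan(151°) = -0.555
Z_in = Z_0·(Z_L + jZ_0·tanβl)/(Z_0 + jZ_L·tanβl)
     = 50·(36.7 − j27.8)/(50 − j20.4)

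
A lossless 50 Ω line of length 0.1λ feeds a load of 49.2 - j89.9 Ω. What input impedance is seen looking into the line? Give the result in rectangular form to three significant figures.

βl = 2π × 0.1 = 36°
tan(βl) = tan(36°) = 0.727
Z_in = Z_0·(Z_L + jZ_0·tanβl)/(Z_0 + jZ_L·tanβl)
     = 50·(49.2 − j53.6)/(115 + j35.7)

Z_in ≈ 12.9 − j27.2 Ω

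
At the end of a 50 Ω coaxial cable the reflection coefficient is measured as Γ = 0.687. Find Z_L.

Z_L ≈ 269 Ω

Z_L = Z_0·(1 + Γ)/(1 − Γ) = 50·(1.69)/(0.313)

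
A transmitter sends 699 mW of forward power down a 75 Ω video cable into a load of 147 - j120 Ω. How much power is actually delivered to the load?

|Γ| = |(72 − j120)/(222 − j120)| = 0.555
|Γ|² = 0.308
P_refl = |Γ|²·P_inc = 215 mW, P_del = (1 − |Γ|²)·P_inc = 484 mW

P_delivered ≈ 484 mW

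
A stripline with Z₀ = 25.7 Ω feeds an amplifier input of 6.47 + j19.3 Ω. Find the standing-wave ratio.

Γ = (Z_L − Z_0)/(Z_L + Z_0) = (-19.23 + j19.3)/(32.17 + j19.3)
|Γ| = 27.2/37.5 = 0.726
VSWR = (1 + |Γ|)/(1 − |Γ|) = 1.73/0.274

VSWR ≈ 6.31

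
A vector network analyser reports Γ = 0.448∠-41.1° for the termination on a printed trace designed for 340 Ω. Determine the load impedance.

Z_L ≈ 517 − j381 Ω

Z_L = Z_0·(1 + Γ)/(1 − Γ) = 340·(1.34 − j0.295)/(0.662 + j0.295)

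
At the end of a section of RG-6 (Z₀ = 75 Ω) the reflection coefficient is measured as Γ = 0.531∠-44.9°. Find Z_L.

Z_L = Z_0·(1 + Γ)/(1 − Γ) = 75·(1.38 − j0.375)/(0.624 + j0.375)

Z_L ≈ 102 − j106 Ω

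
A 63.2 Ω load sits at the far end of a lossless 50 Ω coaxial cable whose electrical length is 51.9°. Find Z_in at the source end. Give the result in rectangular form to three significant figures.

tan(βl) = tan(51.9°) = 1.28
Z_in = Z_0·(Z_L + jZ_0·tanβl)/(Z_0 + jZ_L·tanβl)
     = 50·(63.2 + j63.8)/(50 + j80.6)

Z_in ≈ 46.1 − j10.6 Ω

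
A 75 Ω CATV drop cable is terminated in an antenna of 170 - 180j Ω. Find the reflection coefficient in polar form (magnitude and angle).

Γ = (Z_L − Z_0)/(Z_L + Z_0) = (95 − j180)/(245 − j180)
|Γ| = 204/304 = 0.669

Γ ≈ 0.669 ∠ -25.9°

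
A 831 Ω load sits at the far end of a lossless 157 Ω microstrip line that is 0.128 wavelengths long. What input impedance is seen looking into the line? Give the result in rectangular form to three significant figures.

βl = 2π × 0.128 = 46.1°
tan(βl) = tan(46.1°) = 1.04
Z_in = Z_0·(Z_L + jZ_0·tanβl)/(Z_0 + jZ_L·tanβl)
     = 157·(831 + j163)/(157 + j863)

Z_in ≈ 55.3 − j141 Ω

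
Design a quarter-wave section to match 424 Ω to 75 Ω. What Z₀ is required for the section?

Z_qwt ≈ 178 Ω

Z_qwt = √(Z_0·R_L) = √(75 × 424) = √31800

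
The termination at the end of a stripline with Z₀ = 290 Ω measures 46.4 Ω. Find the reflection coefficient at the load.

Γ = (Z_L − Z_0)/(Z_L + Z_0) = (46.4 − 290)/(46.4 + 290) = -243.6/336.4

Γ = -0.724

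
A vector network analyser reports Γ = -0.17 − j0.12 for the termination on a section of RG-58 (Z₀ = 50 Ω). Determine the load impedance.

Z_L ≈ 34.6 − j8.67 Ω

Z_L = Z_0·(1 + Γ)/(1 − Γ) = 50·(0.83 − j0.12)/(1.17 + j0.12)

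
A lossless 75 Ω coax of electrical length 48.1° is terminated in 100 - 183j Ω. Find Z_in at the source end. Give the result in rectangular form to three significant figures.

Z_in ≈ 14 − j32.3 Ω

tan(βl) = tan(48.1°) = 1.11
Z_in = Z_0·(Z_L + jZ_0·tanβl)/(Z_0 + jZ_L·tanβl)
     = 75·(100 − j99.4)/(279 + j111)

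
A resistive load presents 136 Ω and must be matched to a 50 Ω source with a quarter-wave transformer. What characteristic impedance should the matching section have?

Z_qwt = √(Z_0·R_L) = √(50 × 136) = √6800

Z_qwt ≈ 82.5 Ω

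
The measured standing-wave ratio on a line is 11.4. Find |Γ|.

|Γ| = (S − 1)/(S + 1) = (11.4 − 1)/(11.4 + 1) = 10.4/12.4

|Γ| ≈ 0.839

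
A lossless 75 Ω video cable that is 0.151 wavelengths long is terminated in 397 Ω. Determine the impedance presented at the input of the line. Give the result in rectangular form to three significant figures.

βl = 2π × 0.151 = 54.4°
tan(βl) = tan(54.4°) = 1.39
Z_in = Z_0·(Z_L + jZ_0·tanβl)/(Z_0 + jZ_L·tanβl)
     = 75·(397 + j105)/(75 + j554)

Z_in ≈ 21.1 − j50.9 Ω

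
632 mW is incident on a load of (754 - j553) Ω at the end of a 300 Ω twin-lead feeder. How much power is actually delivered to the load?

P_delivered ≈ 404 mW

|Γ| = |(454 − j553)/(1054 − j553)| = 0.601
|Γ|² = 0.361
P_refl = |Γ|²·P_inc = 228 mW, P_del = (1 − |Γ|²)·P_inc = 404 mW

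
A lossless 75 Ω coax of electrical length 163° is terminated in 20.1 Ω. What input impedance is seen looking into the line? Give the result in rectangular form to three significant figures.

Z_in ≈ 21.8 − j21.1 Ω

tan(βl) = tan(163°) = -0.306
Z_in = Z_0·(Z_L + jZ_0·tanβl)/(Z_0 + jZ_L·tanβl)
     = 75·(20.1 − j22.9)/(75 − j6.15)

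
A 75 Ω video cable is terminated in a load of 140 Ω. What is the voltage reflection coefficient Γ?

Γ = (Z_L − Z_0)/(Z_L + Z_0) = (140 − 75)/(140 + 75) = 65/215

Γ = 0.302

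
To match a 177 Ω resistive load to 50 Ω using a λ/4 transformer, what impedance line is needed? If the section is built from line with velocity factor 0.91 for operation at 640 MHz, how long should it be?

Z_qwt ≈ 94.1 Ω; length ≈ 10.7 cm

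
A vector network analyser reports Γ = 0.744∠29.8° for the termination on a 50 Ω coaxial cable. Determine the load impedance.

Z_L = Z_0·(1 + Γ)/(1 − Γ) = 50·(1.65 + j0.37)/(0.354 − j0.37)

Z_L ≈ 85.1 + j141 Ω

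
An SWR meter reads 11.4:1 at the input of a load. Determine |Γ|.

|Γ| ≈ 0.839

|Γ| = (S − 1)/(S + 1) = (11.4 − 1)/(11.4 + 1) = 10.4/12.4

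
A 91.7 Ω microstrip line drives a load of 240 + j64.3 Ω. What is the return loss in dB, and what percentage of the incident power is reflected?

Γ = (148.3 + j64.3)/(331.7 + j64.3), |Γ| = 0.478
RL = −20·log₁₀(0.478) = 6.4 dB
P_refl/P_inc = |Γ|² = 0.229

RL ≈ 6.4 dB; 22.9% of incident power reflected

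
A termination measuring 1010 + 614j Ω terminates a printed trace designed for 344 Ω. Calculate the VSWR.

Γ = (Z_L − Z_0)/(Z_L + Z_0) = (666 + j614)/(1354 + j614)
|Γ| = 906/1490 = 0.609
VSWR = (1 + |Γ|)/(1 − |Γ|) = 1.61/0.391

VSWR ≈ 4.12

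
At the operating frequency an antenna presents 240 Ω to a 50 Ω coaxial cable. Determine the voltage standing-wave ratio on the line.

VSWR ≈ 4.8

For a purely resistive load, VSWR = R_L/Z_0 or Z_0/R_L (whichever > 1) = 240/50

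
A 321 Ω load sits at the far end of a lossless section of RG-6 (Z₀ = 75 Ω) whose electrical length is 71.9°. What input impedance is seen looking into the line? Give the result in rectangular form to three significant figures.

Z_in ≈ 19.3 − j23 Ω

tan(βl) = tan(71.9°) = 3.06
Z_in = Z_0·(Z_L + jZ_0·tanβl)/(Z_0 + jZ_L·tanβl)
     = 75·(321 + j229)/(75 + j982)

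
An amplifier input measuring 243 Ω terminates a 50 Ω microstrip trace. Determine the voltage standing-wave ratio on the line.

VSWR ≈ 4.86

For a purely resistive load, VSWR = R_L/Z_0 or Z_0/R_L (whichever > 1) = 243/50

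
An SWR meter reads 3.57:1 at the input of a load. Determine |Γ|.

|Γ| = (S − 1)/(S + 1) = (3.57 − 1)/(3.57 + 1) = 2.57/4.57

|Γ| ≈ 0.562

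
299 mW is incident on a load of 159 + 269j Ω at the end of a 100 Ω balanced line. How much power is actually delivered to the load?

|Γ| = |(59 + j269)/(259 + j269)| = 0.737
|Γ|² = 0.544
P_refl = |Γ|²·P_inc = 163 mW, P_del = (1 − |Γ|²)·P_inc = 136 mW

P_delivered ≈ 136 mW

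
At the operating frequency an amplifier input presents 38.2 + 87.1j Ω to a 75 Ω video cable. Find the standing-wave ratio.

Γ = (Z_L − Z_0)/(Z_L + Z_0) = (-36.8 + j87.1)/(113.2 + j87.1)
|Γ| = 94.6/143 = 0.662
VSWR = (1 + |Γ|)/(1 − |Γ|) = 1.66/0.338

VSWR ≈ 4.92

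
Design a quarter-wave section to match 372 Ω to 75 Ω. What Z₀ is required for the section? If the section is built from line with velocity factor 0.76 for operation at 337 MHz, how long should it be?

Z_qwt = √(Z_0·R_L) = √(75 × 372) = √27900
λ = 0.76·c/f = 0.677 m, so l = λ/4 = 0.169 m

Z_qwt ≈ 167 Ω; length ≈ 16.9 cm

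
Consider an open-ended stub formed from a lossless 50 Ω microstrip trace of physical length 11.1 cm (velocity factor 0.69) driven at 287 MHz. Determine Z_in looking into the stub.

λ = v/f = 0.69·c / 287 MHz = 0.721 m
βl = 2π·l/λ = 2π × 0.154 = 55.4°
tan(βl) = 1.45
For an open-ended stub, Z_in = −jZ_0·cot(βl) = −jZ_0/tan(βl)

Z_in ≈ −j34.5 Ω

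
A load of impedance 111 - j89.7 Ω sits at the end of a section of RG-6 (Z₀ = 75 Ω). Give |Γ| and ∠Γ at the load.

Γ ≈ 0.468 ∠ -42.4°

Γ = (Z_L − Z_0)/(Z_L + Z_0) = (36 − j89.7)/(186 − j89.7)
|Γ| = 96.7/206 = 0.468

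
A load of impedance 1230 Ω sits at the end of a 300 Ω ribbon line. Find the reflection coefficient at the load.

Γ = (Z_L − Z_0)/(Z_L + Z_0) = (1230 − 300)/(1230 + 300) = 930/1530

Γ = 0.608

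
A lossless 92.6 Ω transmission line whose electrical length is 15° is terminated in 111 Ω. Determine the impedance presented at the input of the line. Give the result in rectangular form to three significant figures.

Z_in ≈ 108 − j9.83 Ω

tan(βl) = tan(15°) = 0.268
Z_in = Z_0·(Z_L + jZ_0·tanβl)/(Z_0 + jZ_L·tanβl)
     = 92.6·(111 + j24.8)/(92.6 + j29.7)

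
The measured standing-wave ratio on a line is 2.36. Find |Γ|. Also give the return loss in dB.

|Γ| ≈ 0.405; return loss ≈ 7.86 dB

|Γ| = (S − 1)/(S + 1) = (2.36 − 1)/(2.36 + 1) = 1.36/3.36
RL = −20·log₁₀|Γ| = −20·log₁₀(0.405)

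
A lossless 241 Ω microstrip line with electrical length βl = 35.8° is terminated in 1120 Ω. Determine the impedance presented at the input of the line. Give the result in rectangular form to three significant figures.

Z_in ≈ 139 − j293 Ω

tan(βl) = tan(35.8°) = 0.721
Z_in = Z_0·(Z_L + jZ_0·tanβl)/(Z_0 + jZ_L·tanβl)
     = 241·(1120 + j174)/(241 + j808)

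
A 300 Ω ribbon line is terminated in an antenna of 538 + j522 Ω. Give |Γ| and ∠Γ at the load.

Γ ≈ 0.581 ∠ 33.6°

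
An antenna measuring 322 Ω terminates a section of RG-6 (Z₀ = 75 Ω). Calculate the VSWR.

For a purely resistive load, VSWR = R_L/Z_0 or Z_0/R_L (whichever > 1) = 322/75

VSWR ≈ 4.29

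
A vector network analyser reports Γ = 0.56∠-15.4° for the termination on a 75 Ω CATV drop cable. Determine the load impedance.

Z_L ≈ 220 − j95.4 Ω

Z_L = Z_0·(1 + Γ)/(1 − Γ) = 75·(1.54 − j0.149)/(0.46 + j0.149)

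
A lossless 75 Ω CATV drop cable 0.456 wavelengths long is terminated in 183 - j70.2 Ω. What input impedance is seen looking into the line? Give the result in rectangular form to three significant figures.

βl = 2π × 0.456 = 164°
tan(βl) = tan(164°) = -0.284
Z_in = Z_0·(Z_L + jZ_0·tanβl)/(Z_0 + jZ_L·tanβl)
     = 75·(183 − j91.5)/(55.1 − j51.9)

Z_in ≈ 194 + j58.4 Ω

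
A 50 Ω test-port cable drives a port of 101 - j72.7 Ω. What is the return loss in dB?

RL ≈ 5.52 dB

Γ = (51 − j72.7)/(151 − j72.7), |Γ| = 0.53
RL = −20·log₁₀|Γ| = −20·log₁₀(0.53)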